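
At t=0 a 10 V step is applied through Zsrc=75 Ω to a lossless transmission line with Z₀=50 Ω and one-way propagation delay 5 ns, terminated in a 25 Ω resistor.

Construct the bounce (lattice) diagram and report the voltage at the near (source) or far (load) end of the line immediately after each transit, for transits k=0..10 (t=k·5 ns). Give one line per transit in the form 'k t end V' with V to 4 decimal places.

Γ_L=-0.333333, Γ_S=0.200000; launch V₁=10·50/125=4.000000
k=0 src: V=4.0000
k=1 load: inc=4.000000, refl=4.000000·-0.333333=-1.3333; V=0.000000+4.000000+-1.333333=2.6667
k=2 src: inc=-1.333333, refl=-1.333333·0.200000=-0.2667; V=4.000000+-1.333333+-0.266667=2.4000
k=3 load: inc=-0.266667, refl=-0.266667·-0.333333=0.0889; V=2.666667+-0.266667+0.088889=2.4889
k=4 src: inc=0.088889, refl=0.088889·0.200000=0.0178; V=2.400000+0.088889+0.017778=2.5067
k=5 load: inc=0.017778, refl=0.017778·-0.333333=-0.0059; V=2.488889+0.017778+-0.005926=2.5007
k=6 src: inc=-0.005926, refl=-0.005926·0.200000=-0.0012; V=2.506667+-0.005926+-0.001185=2.4996
k=7 load: inc=-0.001185, refl=-0.001185·-0.333333=0.0004; V=2.500741+-0.001185+0.000395=2.5000
k=8 src: inc=0.000395, refl=0.000395·0.200000=0.0001; V=2.499556+0.000395+0.000079=2.5000
k=9 load: inc=0.000079, refl=0.000079·-0.333333=-0.0000; V=2.499951+0.000079+-0.000026=2.5000
k=10 src: inc=-0.000026, refl=-0.000026·0.200000=-0.0000; V=2.500030+-0.000026+-0.000005=2.5000

0 0 source 4.0000
1 5 load 2.6667
2 10 source 2.4000
3 15 load 2.4889
4 20 source 2.5067
5 25 load 2.5007
6 30 source 2.4996
7 35 load 2.5000
8 40 source 2.5000
9 45 load 2.5000
10 50 source 2.5000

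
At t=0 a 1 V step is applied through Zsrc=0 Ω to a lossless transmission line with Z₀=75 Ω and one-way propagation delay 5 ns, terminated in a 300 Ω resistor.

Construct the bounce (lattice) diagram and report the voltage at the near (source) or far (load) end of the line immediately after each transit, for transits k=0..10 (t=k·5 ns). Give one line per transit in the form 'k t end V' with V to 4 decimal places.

0 0 source 1.0000
1 5 load 1.6000
2 10 source 1.0000
3 15 load 0.6400
4 20 source 1.0000
5 25 load 1.2160
6 30 source 1.0000
7 35 load 0.8704
8 40 source 1.0000
9 45 load 1.0778
10 50 source 1.0000

Γ_L=0.600000, Γ_S=-1.000000; launch V₁=1·75/75=1.000000
k=0 src: V=1.0000
k=1 load: inc=1.000000, refl=1.000000·0.600000=0.6000; V=0.000000+1.000000+0.600000=1.6000
k=2 src: inc=0.600000, refl=0.600000·-1.000000=-0.6000; V=1.000000+0.600000+-0.600000=1.0000
k=3 load: inc=-0.600000, refl=-0.600000·0.600000=-0.3600; V=1.600000+-0.600000+-0.360000=0.6400
k=4 src: inc=-0.360000, refl=-0.360000·-1.000000=0.3600; V=1.000000+-0.360000+0.360000=1.0000
k=5 load: inc=0.360000, refl=0.360000·0.600000=0.2160; V=0.640000+0.360000+0.216000=1.2160
k=6 src: inc=0.216000, refl=0.216000·-1.000000=-0.2160; V=1.000000+0.216000+-0.216000=1.0000
k=7 load: inc=-0.216000, refl=-0.216000·0.600000=-0.1296; V=1.216000+-0.216000+-0.129600=0.8704
k=8 src: inc=-0.129600, refl=-0.129600·-1.000000=0.1296; V=1.000000+-0.129600+0.129600=1.0000
k=9 load: inc=0.129600, refl=0.129600·0.600000=0.0778; V=0.870400+0.129600+0.077760=1.0778
k=10 src: inc=0.077760, refl=0.077760·-1.000000=-0.0778; V=1.000000+0.077760+-0.077760=1.0000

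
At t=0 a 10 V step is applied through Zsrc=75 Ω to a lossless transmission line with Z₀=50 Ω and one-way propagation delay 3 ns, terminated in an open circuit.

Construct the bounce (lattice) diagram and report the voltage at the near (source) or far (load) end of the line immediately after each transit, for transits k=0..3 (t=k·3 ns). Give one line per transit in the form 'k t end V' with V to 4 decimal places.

0 0 source 4.0000
1 3 load 8.0000
2 6 source 8.8000
3 9 load 9.6000

Γ_L=1.000000, Γ_S=0.200000; launch V₁=10·50/125=4.000000
k=0 src: V=4.0000
k=1 load: inc=4.000000, refl=4.000000·1.000000=4.0000; V=0.000000+4.000000+4.000000=8.0000
k=2 src: inc=4.000000, refl=4.000000·0.200000=0.8000; V=4.000000+4.000000+0.800000=8.8000
k=3 load: inc=0.800000, refl=0.800000·1.000000=0.8000; V=8.000000+0.800000+0.800000=9.6000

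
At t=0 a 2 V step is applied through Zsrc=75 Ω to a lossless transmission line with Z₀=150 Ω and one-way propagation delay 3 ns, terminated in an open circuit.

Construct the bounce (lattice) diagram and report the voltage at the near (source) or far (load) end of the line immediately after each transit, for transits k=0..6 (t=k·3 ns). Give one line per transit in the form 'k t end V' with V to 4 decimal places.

0 0 source 1.3333
1 3 load 2.6667
2 6 source 2.2222
3 9 load 1.7778
4 12 source 1.9259
5 15 load 2.0741
6 18 source 2.0247

Γ_L=1.000000, Γ_S=-0.333333; launch V₁=2·150/225=1.333333
k=0 src: V=1.3333
k=1 load: inc=1.333333, refl=1.333333·1.000000=1.3333; V=0.000000+1.333333+1.333333=2.6667
k=2 src: inc=1.333333, refl=1.333333·-0.333333=-0.4444; V=1.333333+1.333333+-0.444444=2.2222
k=3 load: inc=-0.444444, refl=-0.444444·1.000000=-0.4444; V=2.666667+-0.444444+-0.444444=1.7778
k=4 src: inc=-0.444444, refl=-0.444444·-0.333333=0.1481; V=2.222222+-0.444444+0.148148=1.9259
k=5 load: inc=0.148148, refl=0.148148·1.000000=0.1481; V=1.777778+0.148148+0.148148=2.0741
k=6 src: inc=0.148148, refl=0.148148·-0.333333=-0.0494; V=1.925926+0.148148+-0.049383=2.0247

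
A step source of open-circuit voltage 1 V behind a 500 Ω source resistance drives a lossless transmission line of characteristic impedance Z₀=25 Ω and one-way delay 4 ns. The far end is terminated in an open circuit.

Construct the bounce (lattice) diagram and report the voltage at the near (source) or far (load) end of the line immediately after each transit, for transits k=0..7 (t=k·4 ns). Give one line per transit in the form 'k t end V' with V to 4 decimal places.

0 0 source 0.0476
1 4 load 0.0952
2 8 source 0.1383
3 12 load 0.1814
4 16 source 0.2204
5 20 load 0.2594
6 24 source 0.2946
7 28 load 0.3299

Γ_L=1.000000, Γ_S=0.904762; launch V₁=1·25/525=0.047619
k=0 src: V=0.0476
k=1 load: inc=0.047619, refl=0.047619·1.000000=0.0476; V=0.000000+0.047619+0.047619=0.0952
k=2 src: inc=0.047619, refl=0.047619·0.904762=0.0431; V=0.047619+0.047619+0.043084=0.1383
k=3 load: inc=0.043084, refl=0.043084·1.000000=0.0431; V=0.095238+0.043084+0.043084=0.1814
k=4 src: inc=0.043084, refl=0.043084·0.904762=0.0390; V=0.138322+0.043084+0.038981=0.2204
k=5 load: inc=0.038981, refl=0.038981·1.000000=0.0390; V=0.181406+0.038981+0.038981=0.2594
k=6 src: inc=0.038981, refl=0.038981·0.904762=0.0353; V=0.220387+0.038981+0.035268=0.2946
k=7 load: inc=0.035268, refl=0.035268·1.000000=0.0353; V=0.259367+0.035268+0.035268=0.3299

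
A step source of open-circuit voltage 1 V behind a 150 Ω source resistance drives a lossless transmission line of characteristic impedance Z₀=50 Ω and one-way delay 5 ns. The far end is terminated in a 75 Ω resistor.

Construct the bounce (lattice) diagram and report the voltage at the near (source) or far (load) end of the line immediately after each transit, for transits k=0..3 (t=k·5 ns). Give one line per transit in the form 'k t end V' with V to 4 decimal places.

Γ_L=0.200000, Γ_S=0.500000; launch V₁=1·50/200=0.250000
k=0 src: V=0.2500
k=1 load: inc=0.250000, refl=0.250000·0.200000=0.0500; V=0.000000+0.250000+0.050000=0.3000
k=2 src: inc=0.050000, refl=0.050000·0.500000=0.0250; V=0.250000+0.050000+0.025000=0.3250
k=3 load: inc=0.025000, refl=0.025000·0.200000=0.0050; V=0.300000+0.025000+0.005000=0.3300

0 0 source 0.2500
1 5 load 0.3000
2 10 source 0.3250
3 15 load 0.3300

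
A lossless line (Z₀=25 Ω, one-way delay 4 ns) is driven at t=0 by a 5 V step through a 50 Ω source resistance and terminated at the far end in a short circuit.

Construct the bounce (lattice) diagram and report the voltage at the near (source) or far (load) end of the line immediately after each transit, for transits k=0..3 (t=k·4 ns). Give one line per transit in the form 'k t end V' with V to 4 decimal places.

Γ_L=-1.000000, Γ_S=0.333333; launch V₁=5·25/75=1.666667
k=0 src: V=1.6667
k=1 load: inc=1.666667, refl=1.666667·-1.000000=-1.6667; V=0.000000+1.666667+-1.666667=0.0000
k=2 src: inc=-1.666667, refl=-1.666667·0.333333=-0.5556; V=1.666667+-1.666667+-0.555556=-0.5556
k=3 load: inc=-0.555556, refl=-0.555556·-1.000000=0.5556; V=0.000000+-0.555556+0.555556=0.0000

0 0 source 1.6667
1 4 load 0.0000
2 8 source -0.5556
3 12 load 0.0000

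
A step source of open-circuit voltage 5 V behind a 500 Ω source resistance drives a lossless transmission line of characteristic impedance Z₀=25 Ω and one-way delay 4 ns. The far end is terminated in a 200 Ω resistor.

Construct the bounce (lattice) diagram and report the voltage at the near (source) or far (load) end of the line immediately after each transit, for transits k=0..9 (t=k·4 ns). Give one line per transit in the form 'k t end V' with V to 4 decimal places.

Γ_L=0.777778, Γ_S=0.904762; launch V₁=5·25/525=0.238095
k=0 src: V=0.2381
k=1 load: inc=0.238095, refl=0.238095·0.777778=0.1852; V=0.000000+0.238095+0.185185=0.4233
k=2 src: inc=0.185185, refl=0.185185·0.904762=0.1675; V=0.238095+0.185185+0.167549=0.5908
k=3 load: inc=0.167549, refl=0.167549·0.777778=0.1303; V=0.423280+0.167549+0.130316=0.7211
k=4 src: inc=0.130316, refl=0.130316·0.904762=0.1179; V=0.590829+0.130316+0.117905=0.8390
k=5 load: inc=0.117905, refl=0.117905·0.777778=0.0917; V=0.721144+0.117905+0.091704=0.9308
k=6 src: inc=0.091704, refl=0.091704·0.904762=0.0830; V=0.839049+0.091704+0.082970=1.0137
k=7 load: inc=0.082970, refl=0.082970·0.777778=0.0645; V=0.930752+0.082970+0.064532=1.0783
k=8 src: inc=0.064532, refl=0.064532·0.904762=0.0584; V=1.013722+0.064532+0.058386=1.1366
k=9 load: inc=0.058386, refl=0.058386·0.777778=0.0454; V=1.078254+0.058386+0.045411=1.1821

0 0 source 0.2381
1 4 load 0.4233
2 8 source 0.5908
3 12 load 0.7211
4 16 source 0.8390
5 20 load 0.9308
6 24 source 1.0137
7 28 load 1.0783
8 32 source 1.1366
9 36 load 1.1821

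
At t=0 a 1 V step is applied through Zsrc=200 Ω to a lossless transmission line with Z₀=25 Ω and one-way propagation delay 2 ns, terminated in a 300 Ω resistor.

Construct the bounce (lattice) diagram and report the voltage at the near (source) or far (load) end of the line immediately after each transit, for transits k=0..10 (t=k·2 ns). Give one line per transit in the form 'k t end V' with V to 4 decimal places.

0 0 source 0.1111
1 2 load 0.2051
2 4 source 0.2783
3 6 load 0.3401
4 8 source 0.3883
5 10 load 0.4290
6 12 source 0.4606
7 14 load 0.4874
8 16 source 0.5083
9 18 load 0.5259
10 20 source 0.5396

Γ_L=0.846154, Γ_S=0.777778; launch V₁=1·25/225=0.111111
k=0 src: V=0.1111
k=1 load: inc=0.111111, refl=0.111111·0.846154=0.0940; V=0.000000+0.111111+0.094017=0.2051
k=2 src: inc=0.094017, refl=0.094017·0.777778=0.0731; V=0.111111+0.094017+0.073124=0.2783
k=3 load: inc=0.073124, refl=0.073124·0.846154=0.0619; V=0.205128+0.073124+0.061874=0.3401
k=4 src: inc=0.061874, refl=0.061874·0.777778=0.0481; V=0.278253+0.061874+0.048125=0.3883
k=5 load: inc=0.048125, refl=0.048125·0.846154=0.0407; V=0.340127+0.048125+0.040721=0.4290
k=6 src: inc=0.040721, refl=0.040721·0.777778=0.0317; V=0.388252+0.040721+0.031672=0.4606
k=7 load: inc=0.031672, refl=0.031672·0.846154=0.0268; V=0.428973+0.031672+0.026799=0.4874
k=8 src: inc=0.026799, refl=0.026799·0.777778=0.0208; V=0.460644+0.026799+0.020844=0.5083
k=9 load: inc=0.020844, refl=0.020844·0.846154=0.0176; V=0.487443+0.020844+0.017637=0.5259
k=10 src: inc=0.017637, refl=0.017637·0.777778=0.0137; V=0.508287+0.017637+0.013718=0.5396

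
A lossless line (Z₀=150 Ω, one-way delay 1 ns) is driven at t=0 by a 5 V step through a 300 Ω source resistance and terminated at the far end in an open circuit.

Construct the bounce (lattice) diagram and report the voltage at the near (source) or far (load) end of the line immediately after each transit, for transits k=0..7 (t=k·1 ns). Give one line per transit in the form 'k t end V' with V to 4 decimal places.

0 0 source 1.6667
1 1 load 3.3333
2 2 source 3.8889
3 3 load 4.4444
4 4 source 4.6296
5 5 load 4.8148
6 6 source 4.8765
7 7 load 4.9383

Γ_L=1.000000, Γ_S=0.333333; launch V₁=5·150/450=1.666667
k=0 src: V=1.6667
k=1 load: inc=1.666667, refl=1.666667·1.000000=1.6667; V=0.000000+1.666667+1.666667=3.3333
k=2 src: inc=1.666667, refl=1.666667·0.333333=0.5556; V=1.666667+1.666667+0.555556=3.8889
k=3 load: inc=0.555556, refl=0.555556·1.000000=0.5556; V=3.333333+0.555556+0.555556=4.4444
k=4 src: inc=0.555556, refl=0.555556·0.333333=0.1852; V=3.888889+0.555556+0.185185=4.6296
k=5 load: inc=0.185185, refl=0.185185·1.000000=0.1852; V=4.444444+0.185185+0.185185=4.8148
k=6 src: inc=0.185185, refl=0.185185·0.333333=0.0617; V=4.629630+0.185185+0.061728=4.8765
k=7 load: inc=0.061728, refl=0.061728·1.000000=0.0617; V=4.814815+0.061728+0.061728=4.9383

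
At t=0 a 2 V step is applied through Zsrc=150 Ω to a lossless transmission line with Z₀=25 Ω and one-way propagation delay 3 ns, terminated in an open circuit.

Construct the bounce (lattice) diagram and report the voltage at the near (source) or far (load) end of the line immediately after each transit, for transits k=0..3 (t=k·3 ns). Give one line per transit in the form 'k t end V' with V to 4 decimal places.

0 0 source 0.2857
1 3 load 0.5714
2 6 source 0.7755
3 9 load 0.9796

Γ_L=1.000000, Γ_S=0.714286; launch V₁=2·25/175=0.285714
k=0 src: V=0.2857
k=1 load: inc=0.285714, refl=0.285714·1.000000=0.2857; V=0.000000+0.285714+0.285714=0.5714
k=2 src: inc=0.285714, refl=0.285714·0.714286=0.2041; V=0.285714+0.285714+0.204082=0.7755
k=3 load: inc=0.204082, refl=0.204082·1.000000=0.2041; V=0.571429+0.204082+0.204082=0.9796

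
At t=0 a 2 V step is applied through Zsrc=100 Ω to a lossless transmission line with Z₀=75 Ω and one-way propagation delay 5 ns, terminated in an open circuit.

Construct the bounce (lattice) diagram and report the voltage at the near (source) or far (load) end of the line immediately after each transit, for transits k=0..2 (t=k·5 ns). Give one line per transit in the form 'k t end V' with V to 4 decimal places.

Γ_L=1.000000, Γ_S=0.142857; launch V₁=2·75/175=0.857143
k=0 src: V=0.8571
k=1 load: inc=0.857143, refl=0.857143·1.000000=0.8571; V=0.000000+0.857143+0.857143=1.7143
k=2 src: inc=0.857143, refl=0.857143·0.142857=0.1224; V=0.857143+0.857143+0.122449=1.8367

0 0 source 0.8571
1 5 load 1.7143
2 10 source 1.8367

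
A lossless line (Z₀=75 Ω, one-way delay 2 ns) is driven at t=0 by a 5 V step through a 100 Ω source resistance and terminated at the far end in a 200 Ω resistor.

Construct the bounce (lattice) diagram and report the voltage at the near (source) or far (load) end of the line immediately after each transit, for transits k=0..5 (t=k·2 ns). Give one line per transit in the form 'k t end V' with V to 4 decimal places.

Γ_L=0.454545, Γ_S=0.142857; launch V₁=5·75/175=2.142857
k=0 src: V=2.1429
k=1 load: inc=2.142857, refl=2.142857·0.454545=0.9740; V=0.000000+2.142857+0.974026=3.1169
k=2 src: inc=0.974026, refl=0.974026·0.142857=0.1391; V=2.142857+0.974026+0.139147=3.2560
k=3 load: inc=0.139147, refl=0.139147·0.454545=0.0632; V=3.116883+0.139147+0.063248=3.3193
k=4 src: inc=0.063248, refl=0.063248·0.142857=0.0090; V=3.256030+0.063248+0.009035=3.3283
k=5 load: inc=0.009035, refl=0.009035·0.454545=0.0041; V=3.319278+0.009035+0.004107=3.3324

0 0 source 2.1429
1 2 load 3.1169
2 4 source 3.2560
3 6 load 3.3193
4 8 source 3.3283
5 10 load 3.3324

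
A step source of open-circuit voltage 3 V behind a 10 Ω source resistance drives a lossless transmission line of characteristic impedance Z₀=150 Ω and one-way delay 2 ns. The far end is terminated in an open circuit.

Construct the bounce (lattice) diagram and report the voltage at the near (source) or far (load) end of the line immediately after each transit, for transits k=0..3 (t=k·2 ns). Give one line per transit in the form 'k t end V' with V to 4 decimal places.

Γ_L=1.000000, Γ_S=-0.875000; launch V₁=3·150/160=2.812500
k=0 src: V=2.8125
k=1 load: inc=2.812500, refl=2.812500·1.000000=2.8125; V=0.000000+2.812500+2.812500=5.6250
k=2 src: inc=2.812500, refl=2.812500·-0.875000=-2.4609; V=2.812500+2.812500+-2.460938=3.1641
k=3 load: inc=-2.460938, refl=-2.460938·1.000000=-2.4609; V=5.625000+-2.460938+-2.460938=0.7031

0 0 source 2.8125
1 2 load 5.6250
2 4 source 3.1641
3 6 load 0.7031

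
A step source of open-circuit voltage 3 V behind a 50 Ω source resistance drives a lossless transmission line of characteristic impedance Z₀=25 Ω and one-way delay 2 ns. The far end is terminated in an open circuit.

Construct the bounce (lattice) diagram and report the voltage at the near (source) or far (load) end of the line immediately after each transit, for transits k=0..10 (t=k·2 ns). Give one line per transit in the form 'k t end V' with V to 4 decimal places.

0 0 source 1.0000
1 2 load 2.0000
2 4 source 2.3333
3 6 load 2.6667
4 8 source 2.7778
5 10 load 2.8889
6 12 source 2.9259
7 14 load 2.9630
8 16 source 2.9753
9 18 load 2.9877
10 20 source 2.9918

Γ_L=1.000000, Γ_S=0.333333; launch V₁=3·25/75=1.000000
k=0 src: V=1.0000
k=1 load: inc=1.000000, refl=1.000000·1.000000=1.0000; V=0.000000+1.000000+1.000000=2.0000
k=2 src: inc=1.000000, refl=1.000000·0.333333=0.3333; V=1.000000+1.000000+0.333333=2.3333
k=3 load: inc=0.333333, refl=0.333333·1.000000=0.3333; V=2.000000+0.333333+0.333333=2.6667
k=4 src: inc=0.333333, refl=0.333333·0.333333=0.1111; V=2.333333+0.333333+0.111111=2.7778
k=5 load: inc=0.111111, refl=0.111111·1.000000=0.1111; V=2.666667+0.111111+0.111111=2.8889
k=6 src: inc=0.111111, refl=0.111111·0.333333=0.0370; V=2.777778+0.111111+0.037037=2.9259
k=7 load: inc=0.037037, refl=0.037037·1.000000=0.0370; V=2.888889+0.037037+0.037037=2.9630
k=8 src: inc=0.037037, refl=0.037037·0.333333=0.0123; V=2.925926+0.037037+0.012346=2.9753
k=9 load: inc=0.012346, refl=0.012346·1.000000=0.0123; V=2.962963+0.012346+0.012346=2.9877
k=10 src: inc=0.012346, refl=0.012346·0.333333=0.0041; V=2.975309+0.012346+0.004115=2.9918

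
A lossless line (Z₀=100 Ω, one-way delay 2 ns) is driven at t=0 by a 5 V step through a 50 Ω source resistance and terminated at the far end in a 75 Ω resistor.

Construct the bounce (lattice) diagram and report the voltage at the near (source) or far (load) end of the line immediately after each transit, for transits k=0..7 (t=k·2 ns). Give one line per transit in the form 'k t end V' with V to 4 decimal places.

Γ_L=-0.142857, Γ_S=-0.333333; launch V₁=5·100/150=3.333333
k=0 src: V=3.3333
k=1 load: inc=3.333333, refl=3.333333·-0.142857=-0.4762; V=0.000000+3.333333+-0.476190=2.8571
k=2 src: inc=-0.476190, refl=-0.476190·-0.333333=0.1587; V=3.333333+-0.476190+0.158730=3.0159
k=3 load: inc=0.158730, refl=0.158730·-0.142857=-0.0227; V=2.857143+0.158730+-0.022676=2.9932
k=4 src: inc=-0.022676, refl=-0.022676·-0.333333=0.0076; V=3.015873+-0.022676+0.007559=3.0008
k=5 load: inc=0.007559, refl=0.007559·-0.142857=-0.0011; V=2.993197+0.007559+-0.001080=2.9997
k=6 src: inc=-0.001080, refl=-0.001080·-0.333333=0.0004; V=3.000756+-0.001080+0.000360=3.0000
k=7 load: inc=0.000360, refl=0.000360·-0.142857=-0.0001; V=2.999676+0.000360+-0.000051=3.0000

0 0 source 3.3333
1 2 load 2.8571
2 4 source 3.0159
3 6 load 2.9932
4 8 source 3.0008
5 10 load 2.9997
6 12 source 3.0000
7 14 load 3.0000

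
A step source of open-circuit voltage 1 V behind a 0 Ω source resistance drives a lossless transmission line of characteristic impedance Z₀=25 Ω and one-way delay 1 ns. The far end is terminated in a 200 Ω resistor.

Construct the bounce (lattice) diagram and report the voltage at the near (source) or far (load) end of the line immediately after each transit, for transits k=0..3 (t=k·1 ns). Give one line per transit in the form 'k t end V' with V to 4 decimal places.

0 0 source 1.0000
1 1 load 1.7778
2 2 source 1.0000
3 3 load 0.3951

Γ_L=0.777778, Γ_S=-1.000000; launch V₁=1·25/25=1.000000
k=0 src: V=1.0000
k=1 load: inc=1.000000, refl=1.000000·0.777778=0.7778; V=0.000000+1.000000+0.777778=1.7778
k=2 src: inc=0.777778, refl=0.777778·-1.000000=-0.7778; V=1.000000+0.777778+-0.777778=1.0000
k=3 load: inc=-0.777778, refl=-0.777778·0.777778=-0.6049; V=1.777778+-0.777778+-0.604938=0.3951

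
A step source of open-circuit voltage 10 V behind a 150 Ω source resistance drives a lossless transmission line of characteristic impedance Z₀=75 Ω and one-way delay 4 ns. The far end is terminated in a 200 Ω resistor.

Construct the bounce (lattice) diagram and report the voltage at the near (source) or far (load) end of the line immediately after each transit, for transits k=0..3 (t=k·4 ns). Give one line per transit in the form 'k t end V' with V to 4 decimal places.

Γ_L=0.454545, Γ_S=0.333333; launch V₁=10·75/225=3.333333
k=0 src: V=3.3333
k=1 load: inc=3.333333, refl=3.333333·0.454545=1.5152; V=0.000000+3.333333+1.515152=4.8485
k=2 src: inc=1.515152, refl=1.515152·0.333333=0.5051; V=3.333333+1.515152+0.505051=5.3535
k=3 load: inc=0.505051, refl=0.505051·0.454545=0.2296; V=4.848485+0.505051+0.229568=5.5831

0 0 source 3.3333
1 4 load 4.8485
2 8 source 5.3535
3 12 load 5.5831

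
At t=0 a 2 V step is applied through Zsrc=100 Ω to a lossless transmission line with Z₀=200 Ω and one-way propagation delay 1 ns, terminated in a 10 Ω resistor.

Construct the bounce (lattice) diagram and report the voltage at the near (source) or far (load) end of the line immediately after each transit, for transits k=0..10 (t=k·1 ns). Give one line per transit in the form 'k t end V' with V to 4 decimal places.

Γ_L=-0.904762, Γ_S=-0.333333; launch V₁=2·200/300=1.333333
k=0 src: V=1.3333
k=1 load: inc=1.333333, refl=1.333333·-0.904762=-1.2063; V=0.000000+1.333333+-1.206349=0.1270
k=2 src: inc=-1.206349, refl=-1.206349·-0.333333=0.4021; V=1.333333+-1.206349+0.402116=0.5291
k=3 load: inc=0.402116, refl=0.402116·-0.904762=-0.3638; V=0.126984+0.402116+-0.363820=0.1653
k=4 src: inc=-0.363820, refl=-0.363820·-0.333333=0.1213; V=0.529101+-0.363820+0.121273=0.2866
k=5 load: inc=0.121273, refl=0.121273·-0.904762=-0.1097; V=0.165281+0.121273+-0.109723=0.1768
k=6 src: inc=-0.109723, refl=-0.109723·-0.333333=0.0366; V=0.286554+-0.109723+0.036574=0.2134
k=7 load: inc=0.036574, refl=0.036574·-0.904762=-0.0331; V=0.176831+0.036574+-0.033091=0.1803
k=8 src: inc=-0.033091, refl=-0.033091·-0.333333=0.0110; V=0.213405+-0.033091+0.011030=0.1913
k=9 load: inc=0.011030, refl=0.011030·-0.904762=-0.0100; V=0.180314+0.011030+-0.009980=0.1814
k=10 src: inc=-0.009980, refl=-0.009980·-0.333333=0.0033; V=0.191344+-0.009980+0.003327=0.1847

0 0 source 1.3333
1 1 load 0.1270
2 2 source 0.5291
3 3 load 0.1653
4 4 source 0.2866
5 5 load 0.1768
6 6 source 0.2134
7 7 load 0.1803
8 8 source 0.1913
9 9 load 0.1814
10 10 source 0.1847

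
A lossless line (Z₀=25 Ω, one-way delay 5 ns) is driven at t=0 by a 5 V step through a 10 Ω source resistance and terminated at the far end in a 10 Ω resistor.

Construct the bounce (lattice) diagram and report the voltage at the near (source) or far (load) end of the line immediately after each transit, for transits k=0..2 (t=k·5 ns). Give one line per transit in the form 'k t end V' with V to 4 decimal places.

Γ_L=-0.428571, Γ_S=-0.428571; launch V₁=5·25/35=3.571429
k=0 src: V=3.5714
k=1 load: inc=3.571429, refl=3.571429·-0.428571=-1.5306; V=0.000000+3.571429+-1.530612=2.0408
k=2 src: inc=-1.530612, refl=-1.530612·-0.428571=0.6560; V=3.571429+-1.530612+0.655977=2.6968

0 0 source 3.5714
1 5 load 2.0408
2 10 source 2.6968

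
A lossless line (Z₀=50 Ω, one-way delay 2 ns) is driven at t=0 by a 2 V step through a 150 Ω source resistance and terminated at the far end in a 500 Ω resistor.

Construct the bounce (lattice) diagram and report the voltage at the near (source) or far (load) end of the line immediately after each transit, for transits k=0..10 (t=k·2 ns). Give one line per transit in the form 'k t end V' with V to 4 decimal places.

Γ_L=0.818182, Γ_S=0.500000; launch V₁=2·50/200=0.500000
k=0 src: V=0.5000
k=1 load: inc=0.500000, refl=0.500000·0.818182=0.4091; V=0.000000+0.500000+0.409091=0.9091
k=2 src: inc=0.409091, refl=0.409091·0.500000=0.2045; V=0.500000+0.409091+0.204545=1.1136
k=3 load: inc=0.204545, refl=0.204545·0.818182=0.1674; V=0.909091+0.204545+0.167355=1.2810
k=4 src: inc=0.167355, refl=0.167355·0.500000=0.0837; V=1.113636+0.167355+0.083678=1.3647
k=5 load: inc=0.083678, refl=0.083678·0.818182=0.0685; V=1.280992+0.083678+0.068464=1.4331
k=6 src: inc=0.068464, refl=0.068464·0.500000=0.0342; V=1.364669+0.068464+0.034232=1.4674
k=7 load: inc=0.034232, refl=0.034232·0.818182=0.0280; V=1.433133+0.034232+0.028008=1.4954
k=8 src: inc=0.028008, refl=0.028008·0.500000=0.0140; V=1.467365+0.028008+0.014004=1.5094
k=9 load: inc=0.014004, refl=0.014004·0.818182=0.0115; V=1.495373+0.014004+0.011458=1.5208
k=10 src: inc=0.011458, refl=0.011458·0.500000=0.0057; V=1.509376+0.011458+0.005729=1.5266

0 0 source 0.5000
1 2 load 0.9091
2 4 source 1.1136
3 6 load 1.2810
4 8 source 1.3647
5 10 load 1.4331
6 12 source 1.4674
7 14 load 1.4954
8 16 source 1.5094
9 18 load 1.5208
10 20 source 1.5266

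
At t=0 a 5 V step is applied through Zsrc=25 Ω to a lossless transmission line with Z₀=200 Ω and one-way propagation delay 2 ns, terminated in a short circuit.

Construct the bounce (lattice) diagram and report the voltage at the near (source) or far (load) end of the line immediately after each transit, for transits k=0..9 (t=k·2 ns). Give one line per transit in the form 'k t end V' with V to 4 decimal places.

Γ_L=-1.000000, Γ_S=-0.777778; launch V₁=5·200/225=4.444444
k=0 src: V=4.4444
k=1 load: inc=4.444444, refl=4.444444·-1.000000=-4.4444; V=0.000000+4.444444+-4.444444=0.0000
k=2 src: inc=-4.444444, refl=-4.444444·-0.777778=3.4568; V=4.444444+-4.444444+3.456790=3.4568
k=3 load: inc=3.456790, refl=3.456790·-1.000000=-3.4568; V=0.000000+3.456790+-3.456790=0.0000
k=4 src: inc=-3.456790, refl=-3.456790·-0.777778=2.6886; V=3.456790+-3.456790+2.688615=2.6886
k=5 load: inc=2.688615, refl=2.688615·-1.000000=-2.6886; V=0.000000+2.688615+-2.688615=0.0000
k=6 src: inc=-2.688615, refl=-2.688615·-0.777778=2.0911; V=2.688615+-2.688615+2.091145=2.0911
k=7 load: inc=2.091145, refl=2.091145·-1.000000=-2.0911; V=0.000000+2.091145+-2.091145=0.0000
k=8 src: inc=-2.091145, refl=-2.091145·-0.777778=1.6264; V=2.091145+-2.091145+1.626446=1.6264
k=9 load: inc=1.626446, refl=1.626446·-1.000000=-1.6264; V=0.000000+1.626446+-1.626446=0.0000

0 0 source 4.4444
1 2 load 0.0000
2 4 source 3.4568
3 6 load 0.0000
4 8 source 2.6886
5 10 load 0.0000
6 12 source 2.0911
7 14 load 0.0000
8 16 source 1.6264
9 18 load 0.0000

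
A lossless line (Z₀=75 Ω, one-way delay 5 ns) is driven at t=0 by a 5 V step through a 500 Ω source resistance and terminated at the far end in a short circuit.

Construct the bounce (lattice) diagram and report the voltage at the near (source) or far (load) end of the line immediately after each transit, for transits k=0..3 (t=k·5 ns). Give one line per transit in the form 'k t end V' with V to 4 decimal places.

Γ_L=-1.000000, Γ_S=0.739130; launch V₁=5·75/575=0.652174
k=0 src: V=0.6522
k=1 load: inc=0.652174, refl=0.652174·-1.000000=-0.6522; V=0.000000+0.652174+-0.652174=0.0000
k=2 src: inc=-0.652174, refl=-0.652174·0.739130=-0.4820; V=0.652174+-0.652174+-0.482042=-0.4820
k=3 load: inc=-0.482042, refl=-0.482042·-1.000000=0.4820; V=0.000000+-0.482042+0.482042=0.0000

0 0 source 0.6522
1 5 load 0.0000
2 10 source -0.4820
3 15 load 0.0000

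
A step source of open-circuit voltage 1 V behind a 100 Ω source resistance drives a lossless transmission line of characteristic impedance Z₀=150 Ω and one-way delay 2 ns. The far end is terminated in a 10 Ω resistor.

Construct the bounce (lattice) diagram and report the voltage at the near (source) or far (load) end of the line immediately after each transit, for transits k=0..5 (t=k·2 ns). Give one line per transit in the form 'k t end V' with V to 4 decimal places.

0 0 source 0.6000
1 2 load 0.0750
2 4 source 0.1800
3 6 load 0.0881
4 8 source 0.1065
5 10 load 0.0904

Γ_L=-0.875000, Γ_S=-0.200000; launch V₁=1·150/250=0.600000
k=0 src: V=0.6000
k=1 load: inc=0.600000, refl=0.600000·-0.875000=-0.5250; V=0.000000+0.600000+-0.525000=0.0750
k=2 src: inc=-0.525000, refl=-0.525000·-0.200000=0.1050; V=0.600000+-0.525000+0.105000=0.1800
k=3 load: inc=0.105000, refl=0.105000·-0.875000=-0.0919; V=0.075000+0.105000+-0.091875=0.0881
k=4 src: inc=-0.091875, refl=-0.091875·-0.200000=0.0184; V=0.180000+-0.091875+0.018375=0.1065
k=5 load: inc=0.018375, refl=0.018375·-0.875000=-0.0161; V=0.088125+0.018375+-0.016078=0.0904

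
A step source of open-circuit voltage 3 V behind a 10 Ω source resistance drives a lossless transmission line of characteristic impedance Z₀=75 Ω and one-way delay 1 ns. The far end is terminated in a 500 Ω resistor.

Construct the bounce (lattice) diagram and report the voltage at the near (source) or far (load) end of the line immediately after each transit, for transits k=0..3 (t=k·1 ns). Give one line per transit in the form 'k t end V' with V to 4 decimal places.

0 0 source 2.6471
1 1 load 4.6036
2 2 source 3.1074
3 3 load 2.0016

Γ_L=0.739130, Γ_S=-0.764706; launch V₁=3·75/85=2.647059
k=0 src: V=2.6471
k=1 load: inc=2.647059, refl=2.647059·0.739130=1.9565; V=0.000000+2.647059+1.956522=4.6036
k=2 src: inc=1.956522, refl=1.956522·-0.764706=-1.4962; V=2.647059+1.956522+-1.496164=3.1074
k=3 load: inc=-1.496164, refl=-1.496164·0.739130=-1.1059; V=4.603581+-1.496164+-1.105860=2.0016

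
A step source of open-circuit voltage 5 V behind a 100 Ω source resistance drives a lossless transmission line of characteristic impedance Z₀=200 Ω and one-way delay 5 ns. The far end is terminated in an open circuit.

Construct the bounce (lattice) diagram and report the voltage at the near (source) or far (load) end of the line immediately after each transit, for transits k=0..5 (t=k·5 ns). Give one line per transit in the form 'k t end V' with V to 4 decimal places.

0 0 source 3.3333
1 5 load 6.6667
2 10 source 5.5556
3 15 load 4.4444
4 20 source 4.8148
5 25 load 5.1852

Γ_L=1.000000, Γ_S=-0.333333; launch V₁=5·200/300=3.333333
k=0 src: V=3.3333
k=1 load: inc=3.333333, refl=3.333333·1.000000=3.3333; V=0.000000+3.333333+3.333333=6.6667
k=2 src: inc=3.333333, refl=3.333333·-0.333333=-1.1111; V=3.333333+3.333333+-1.111111=5.5556
k=3 load: inc=-1.111111, refl=-1.111111·1.000000=-1.1111; V=6.666667+-1.111111+-1.111111=4.4444
k=4 src: inc=-1.111111, refl=-1.111111·-0.333333=0.3704; V=5.555556+-1.111111+0.370370=4.8148
k=5 load: inc=0.370370, refl=0.370370·1.000000=0.3704; V=4.444444+0.370370+0.370370=5.1852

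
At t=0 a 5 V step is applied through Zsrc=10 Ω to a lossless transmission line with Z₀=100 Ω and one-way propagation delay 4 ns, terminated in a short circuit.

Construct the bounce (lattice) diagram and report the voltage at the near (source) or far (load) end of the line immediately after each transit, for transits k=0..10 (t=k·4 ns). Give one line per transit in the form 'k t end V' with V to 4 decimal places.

Γ_L=-1.000000, Γ_S=-0.818182; launch V₁=5·100/110=4.545455
k=0 src: V=4.5455
k=1 load: inc=4.545455, refl=4.545455·-1.000000=-4.5455; V=0.000000+4.545455+-4.545455=0.0000
k=2 src: inc=-4.545455, refl=-4.545455·-0.818182=3.7190; V=4.545455+-4.545455+3.719008=3.7190
k=3 load: inc=3.719008, refl=3.719008·-1.000000=-3.7190; V=0.000000+3.719008+-3.719008=0.0000
k=4 src: inc=-3.719008, refl=-3.719008·-0.818182=3.0428; V=3.719008+-3.719008+3.042825=3.0428
k=5 load: inc=3.042825, refl=3.042825·-1.000000=-3.0428; V=0.000000+3.042825+-3.042825=0.0000
k=6 src: inc=-3.042825, refl=-3.042825·-0.818182=2.4896; V=3.042825+-3.042825+2.489584=2.4896
k=7 load: inc=2.489584, refl=2.489584·-1.000000=-2.4896; V=0.000000+2.489584+-2.489584=0.0000
k=8 src: inc=-2.489584, refl=-2.489584·-0.818182=2.0369; V=2.489584+-2.489584+2.036932=2.0369
k=9 load: inc=2.036932, refl=2.036932·-1.000000=-2.0369; V=0.000000+2.036932+-2.036932=0.0000
k=10 src: inc=-2.036932, refl=-2.036932·-0.818182=1.6666; V=2.036932+-2.036932+1.666581=1.6666

0 0 source 4.5455
1 4 load 0.0000
2 8 source 3.7190
3 12 load 0.0000
4 16 source 3.0428
5 20 load 0.0000
6 24 source 2.4896
7 28 load 0.0000
8 32 source 2.0369
9 36 load 0.0000
10 40 source 1.6666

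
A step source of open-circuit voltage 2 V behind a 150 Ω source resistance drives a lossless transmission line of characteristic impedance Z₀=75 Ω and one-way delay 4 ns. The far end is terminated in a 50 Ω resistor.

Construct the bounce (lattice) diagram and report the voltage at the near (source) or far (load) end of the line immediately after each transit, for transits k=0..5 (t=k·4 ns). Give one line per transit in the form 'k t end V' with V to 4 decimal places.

Γ_L=-0.200000, Γ_S=0.333333; launch V₁=2·75/225=0.666667
k=0 src: V=0.6667
k=1 load: inc=0.666667, refl=0.666667·-0.200000=-0.1333; V=0.000000+0.666667+-0.133333=0.5333
k=2 src: inc=-0.133333, refl=-0.133333·0.333333=-0.0444; V=0.666667+-0.133333+-0.044444=0.4889
k=3 load: inc=-0.044444, refl=-0.044444·-0.200000=0.0089; V=0.533333+-0.044444+0.008889=0.4978
k=4 src: inc=0.008889, refl=0.008889·0.333333=0.0030; V=0.488889+0.008889+0.002963=0.5007
k=5 load: inc=0.002963, refl=0.002963·-0.200000=-0.0006; V=0.497778+0.002963+-0.000593=0.5001

0 0 source 0.6667
1 4 load 0.5333
2 8 source 0.4889
3 12 load 0.4978
4 16 source 0.5007
5 20 load 0.5001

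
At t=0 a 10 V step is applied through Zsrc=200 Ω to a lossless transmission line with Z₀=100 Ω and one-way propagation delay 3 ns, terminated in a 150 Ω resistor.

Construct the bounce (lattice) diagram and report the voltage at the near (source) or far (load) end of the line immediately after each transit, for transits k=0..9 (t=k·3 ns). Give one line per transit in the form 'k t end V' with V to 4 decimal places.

Γ_L=0.200000, Γ_S=0.333333; launch V₁=10·100/300=3.333333
k=0 src: V=3.3333
k=1 load: inc=3.333333, refl=3.333333·0.200000=0.6667; V=0.000000+3.333333+0.666667=4.0000
k=2 src: inc=0.666667, refl=0.666667·0.333333=0.2222; V=3.333333+0.666667+0.222222=4.2222
k=3 load: inc=0.222222, refl=0.222222·0.200000=0.0444; V=4.000000+0.222222+0.044444=4.2667
k=4 src: inc=0.044444, refl=0.044444·0.333333=0.0148; V=4.222222+0.044444+0.014815=4.2815
k=5 load: inc=0.014815, refl=0.014815·0.200000=0.0030; V=4.266667+0.014815+0.002963=4.2844
k=6 src: inc=0.002963, refl=0.002963·0.333333=0.0010; V=4.281481+0.002963+0.000988=4.2854
k=7 load: inc=0.000988, refl=0.000988·0.200000=0.0002; V=4.284444+0.000988+0.000198=4.2856
k=8 src: inc=0.000198, refl=0.000198·0.333333=0.0001; V=4.285432+0.000198+0.000066=4.2857
k=9 load: inc=0.000066, refl=0.000066·0.200000=0.0000; V=4.285630+0.000066+0.000013=4.2857

0 0 source 3.3333
1 3 load 4.0000
2 6 source 4.2222
3 9 load 4.2667
4 12 source 4.2815
5 15 load 4.2844
6 18 source 4.2854
7 21 load 4.2856
8 24 source 4.2857
9 27 load 4.2857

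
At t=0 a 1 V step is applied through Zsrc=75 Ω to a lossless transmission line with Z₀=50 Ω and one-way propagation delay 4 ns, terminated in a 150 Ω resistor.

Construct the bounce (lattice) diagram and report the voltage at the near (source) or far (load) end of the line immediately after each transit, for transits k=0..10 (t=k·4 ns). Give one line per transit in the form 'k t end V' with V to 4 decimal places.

Γ_L=0.500000, Γ_S=0.200000; launch V₁=1·50/125=0.400000
k=0 src: V=0.4000
k=1 load: inc=0.400000, refl=0.400000·0.500000=0.2000; V=0.000000+0.400000+0.200000=0.6000
k=2 src: inc=0.200000, refl=0.200000·0.200000=0.0400; V=0.400000+0.200000+0.040000=0.6400
k=3 load: inc=0.040000, refl=0.040000·0.500000=0.0200; V=0.600000+0.040000+0.020000=0.6600
k=4 src: inc=0.020000, refl=0.020000·0.200000=0.0040; V=0.640000+0.020000+0.004000=0.6640
k=5 load: inc=0.004000, refl=0.004000·0.500000=0.0020; V=0.660000+0.004000+0.002000=0.6660
k=6 src: inc=0.002000, refl=0.002000·0.200000=0.0004; V=0.664000+0.002000+0.000400=0.6664
k=7 load: inc=0.000400, refl=0.000400·0.500000=0.0002; V=0.666000+0.000400+0.000200=0.6666
k=8 src: inc=0.000200, refl=0.000200·0.200000=0.0000; V=0.666400+0.000200+0.000040=0.6666
k=9 load: inc=0.000040, refl=0.000040·0.500000=0.0000; V=0.666600+0.000040+0.000020=0.6667
k=10 src: inc=0.000020, refl=0.000020·0.200000=0.0000; V=0.666640+0.000020+0.000004=0.6667

0 0 source 0.4000
1 4 load 0.6000
2 8 source 0.6400
3 12 load 0.6600
4 16 source 0.6640
5 20 load 0.6660
6 24 source 0.6664
7 28 load 0.6666
8 32 source 0.6666
9 36 load 0.6667
10 40 source 0.6667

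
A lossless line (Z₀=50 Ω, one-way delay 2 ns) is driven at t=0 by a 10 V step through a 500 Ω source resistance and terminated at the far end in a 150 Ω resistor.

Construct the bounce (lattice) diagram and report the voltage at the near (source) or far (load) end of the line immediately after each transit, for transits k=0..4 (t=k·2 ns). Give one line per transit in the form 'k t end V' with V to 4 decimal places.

0 0 source 0.9091
1 2 load 1.3636
2 4 source 1.7355
3 6 load 1.9215
4 8 source 2.0736

Γ_L=0.500000, Γ_S=0.818182; launch V₁=10·50/550=0.909091
k=0 src: V=0.9091
k=1 load: inc=0.909091, refl=0.909091·0.500000=0.4545; V=0.000000+0.909091+0.454545=1.3636
k=2 src: inc=0.454545, refl=0.454545·0.818182=0.3719; V=0.909091+0.454545+0.371901=1.7355
k=3 load: inc=0.371901, refl=0.371901·0.500000=0.1860; V=1.363636+0.371901+0.185950=1.9215
k=4 src: inc=0.185950, refl=0.185950·0.818182=0.1521; V=1.735537+0.185950+0.152141=2.0736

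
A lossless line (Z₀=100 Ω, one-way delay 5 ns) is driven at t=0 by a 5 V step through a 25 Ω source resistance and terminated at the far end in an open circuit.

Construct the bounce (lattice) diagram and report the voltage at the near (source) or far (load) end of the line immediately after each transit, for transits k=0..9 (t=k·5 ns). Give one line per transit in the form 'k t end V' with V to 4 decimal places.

0 0 source 4.0000
1 5 load 8.0000
2 10 source 5.6000
3 15 load 3.2000
4 20 source 4.6400
5 25 load 6.0800
6 30 source 5.2160
7 35 load 4.3520
8 40 source 4.8704
9 45 load 5.3888

Γ_L=1.000000, Γ_S=-0.600000; launch V₁=5·100/125=4.000000
k=0 src: V=4.0000
k=1 load: inc=4.000000, refl=4.000000·1.000000=4.0000; V=0.000000+4.000000+4.000000=8.0000
k=2 src: inc=4.000000, refl=4.000000·-0.600000=-2.4000; V=4.000000+4.000000+-2.400000=5.6000
k=3 load: inc=-2.400000, refl=-2.400000·1.000000=-2.4000; V=8.000000+-2.400000+-2.400000=3.2000
k=4 src: inc=-2.400000, refl=-2.400000·-0.600000=1.4400; V=5.600000+-2.400000+1.440000=4.6400
k=5 load: inc=1.440000, refl=1.440000·1.000000=1.4400; V=3.200000+1.440000+1.440000=6.0800
k=6 src: inc=1.440000, refl=1.440000·-0.600000=-0.8640; V=4.640000+1.440000+-0.864000=5.2160
k=7 load: inc=-0.864000, refl=-0.864000·1.000000=-0.8640; V=6.080000+-0.864000+-0.864000=4.3520
k=8 src: inc=-0.864000, refl=-0.864000·-0.600000=0.5184; V=5.216000+-0.864000+0.518400=4.8704
k=9 load: inc=0.518400, refl=0.518400·1.000000=0.5184; V=4.352000+0.518400+0.518400=5.3888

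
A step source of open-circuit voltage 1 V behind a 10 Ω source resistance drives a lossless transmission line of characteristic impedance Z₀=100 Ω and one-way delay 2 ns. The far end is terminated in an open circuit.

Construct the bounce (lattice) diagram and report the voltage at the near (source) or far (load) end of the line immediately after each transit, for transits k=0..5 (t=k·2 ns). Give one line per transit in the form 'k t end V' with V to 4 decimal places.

0 0 source 0.9091
1 2 load 1.8182
2 4 source 1.0744
3 6 load 0.3306
4 8 source 0.9391
5 10 load 1.5477

Γ_L=1.000000, Γ_S=-0.818182; launch V₁=1·100/110=0.909091
k=0 src: V=0.9091
k=1 load: inc=0.909091, refl=0.909091·1.000000=0.9091; V=0.000000+0.909091+0.909091=1.8182
k=2 src: inc=0.909091, refl=0.909091·-0.818182=-0.7438; V=0.909091+0.909091+-0.743802=1.0744
k=3 load: inc=-0.743802, refl=-0.743802·1.000000=-0.7438; V=1.818182+-0.743802+-0.743802=0.3306
k=4 src: inc=-0.743802, refl=-0.743802·-0.818182=0.6086; V=1.074380+-0.743802+0.608565=0.9391
k=5 load: inc=0.608565, refl=0.608565·1.000000=0.6086; V=0.330579+0.608565+0.608565=1.5477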